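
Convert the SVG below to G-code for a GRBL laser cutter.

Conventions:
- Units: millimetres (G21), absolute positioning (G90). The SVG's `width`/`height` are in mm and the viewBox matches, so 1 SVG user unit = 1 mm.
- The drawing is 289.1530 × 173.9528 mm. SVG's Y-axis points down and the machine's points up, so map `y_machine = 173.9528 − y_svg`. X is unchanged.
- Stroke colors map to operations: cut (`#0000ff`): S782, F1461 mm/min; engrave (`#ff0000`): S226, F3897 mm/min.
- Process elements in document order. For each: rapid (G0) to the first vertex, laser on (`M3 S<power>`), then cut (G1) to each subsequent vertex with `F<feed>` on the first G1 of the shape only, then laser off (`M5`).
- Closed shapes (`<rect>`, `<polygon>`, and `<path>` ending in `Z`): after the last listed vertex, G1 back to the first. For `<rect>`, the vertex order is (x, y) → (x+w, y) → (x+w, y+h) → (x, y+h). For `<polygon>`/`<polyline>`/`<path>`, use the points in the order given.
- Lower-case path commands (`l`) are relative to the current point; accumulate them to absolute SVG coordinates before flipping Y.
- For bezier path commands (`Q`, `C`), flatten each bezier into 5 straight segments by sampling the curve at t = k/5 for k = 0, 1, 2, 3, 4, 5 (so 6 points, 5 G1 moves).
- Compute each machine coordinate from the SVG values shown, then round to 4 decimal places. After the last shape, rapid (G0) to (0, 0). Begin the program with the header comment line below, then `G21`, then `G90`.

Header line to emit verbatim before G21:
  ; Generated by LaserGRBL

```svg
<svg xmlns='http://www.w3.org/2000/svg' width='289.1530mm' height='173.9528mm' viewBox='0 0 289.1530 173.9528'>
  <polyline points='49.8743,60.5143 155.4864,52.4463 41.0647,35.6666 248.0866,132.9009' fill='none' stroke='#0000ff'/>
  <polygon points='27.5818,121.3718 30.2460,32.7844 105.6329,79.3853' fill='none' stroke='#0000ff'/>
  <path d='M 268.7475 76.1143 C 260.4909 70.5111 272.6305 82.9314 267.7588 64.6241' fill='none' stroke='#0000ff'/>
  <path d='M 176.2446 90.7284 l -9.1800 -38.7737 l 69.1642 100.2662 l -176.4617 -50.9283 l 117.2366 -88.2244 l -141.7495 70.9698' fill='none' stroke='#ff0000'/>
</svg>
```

; Generated by LaserGRBL
G21
G90
G0 X49.8743 Y113.4385
M3 S782
G1 X155.4864 Y121.5065 F1461
G1 X41.0647 Y138.2862
G1 X248.0866 Y41.0519
M5
G0 X27.5818 Y52.5810
M3 S782
G1 X30.2460 Y141.1684 F1461
G1 X105.6329 Y94.5675
G1 X27.5818 Y52.5810
M5
G0 X268.7475 Y97.8385
M3 S782
G1 X265.9418 Y99.4276 F1461
G1 X266.2357 Y99.0311
G1 X267.8335 Y98.9891
G1 X268.9397 Y101.6416
G1 X267.7588 Y109.3287
M5
G0 X176.2446 Y83.2244
M3 S226
G1 X167.0646 Y121.9981 F3897
G1 X236.2288 Y21.7319
G1 X59.7671 Y72.6602
G1 X177.0037 Y160.8846
G1 X35.2542 Y89.9148
M5
G0 X0.0000 Y0.0000

Since the viewBox matches the mm dimensions, user units are millimetres directly. The only transform is the Y-flip y_m = 173.9528 − y_svg.

Shape 1 is a open polyline drawn with `<polyline>`. Its stroke #0000ff means cut at S782, F1461. After flipping Y the toolpath is (49.8743,113.4385) → (155.4864,121.5065) → (41.0647,138.2862) → (248.0866,41.0519).

Shape 2 is a regular polygon drawn with `<polygon>`. Its stroke #0000ff means cut at S782, F1461. After flipping Y the toolpath is (27.5818,52.5810) → (30.2460,141.1684) → (105.6329,94.5675) → (27.5818,52.5810), returning to the start.

Shape 3 is a cubic bezier drawn with `<path>`. Its stroke #0000ff means cut at S782, F1461. After flipping Y the toolpath is (268.7475,97.8385) → (265.9418,99.4276) → (266.2357,99.0311) → (267.8335,98.9891) → (268.9397,101.6416) → (267.7588,109.3287).

Shape 4 is a open polyline drawn with `<path>`. Its stroke #ff0000 means engrave at S226, F3897. After flipping Y the toolpath is (176.2446,83.2244) → (167.0646,121.9981) → (236.2288,21.7319) → (59.7671,72.6602) → (177.0037,160.8846) → (35.2542,89.9148).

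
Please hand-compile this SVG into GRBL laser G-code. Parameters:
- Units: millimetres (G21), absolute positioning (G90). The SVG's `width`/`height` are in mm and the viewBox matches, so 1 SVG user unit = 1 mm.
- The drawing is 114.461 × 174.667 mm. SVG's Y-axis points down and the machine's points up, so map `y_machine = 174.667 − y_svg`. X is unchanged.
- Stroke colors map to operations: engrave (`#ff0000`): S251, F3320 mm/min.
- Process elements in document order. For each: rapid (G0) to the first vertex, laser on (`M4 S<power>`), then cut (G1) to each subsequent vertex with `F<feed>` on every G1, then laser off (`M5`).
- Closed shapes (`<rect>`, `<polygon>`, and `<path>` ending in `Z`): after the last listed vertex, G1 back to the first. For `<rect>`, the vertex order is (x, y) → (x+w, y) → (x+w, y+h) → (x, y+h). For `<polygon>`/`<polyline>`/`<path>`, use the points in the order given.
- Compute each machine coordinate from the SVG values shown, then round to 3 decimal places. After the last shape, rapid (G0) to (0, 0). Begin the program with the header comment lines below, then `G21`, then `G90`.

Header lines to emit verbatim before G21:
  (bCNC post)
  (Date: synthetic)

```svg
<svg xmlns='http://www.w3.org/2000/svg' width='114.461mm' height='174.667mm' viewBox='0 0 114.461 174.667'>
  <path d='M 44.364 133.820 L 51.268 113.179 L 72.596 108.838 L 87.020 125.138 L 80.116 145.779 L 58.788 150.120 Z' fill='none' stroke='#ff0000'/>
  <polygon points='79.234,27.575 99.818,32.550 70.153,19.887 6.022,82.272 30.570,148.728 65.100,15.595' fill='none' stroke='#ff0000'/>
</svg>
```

(bCNC post)
(Date: synthetic)
G21
G90
G0 X44.364 Y40.847
M4 S251
G1 X51.268 Y61.488 F3320
G1 X72.596 Y65.829 F3320
G1 X87.020 Y49.529 F3320
G1 X80.116 Y28.888 F3320
G1 X58.788 Y24.547 F3320
G1 X44.364 Y40.847 F3320
M5
G0 X79.234 Y147.092
M4 S251
G1 X99.818 Y142.117 F3320
G1 X70.153 Y154.780 F3320
G1 X6.022 Y92.395 F3320
G1 X30.570 Y25.939 F3320
G1 X65.100 Y159.072 F3320
G1 X79.234 Y147.092 F3320
M5
G0 X0.000 Y0.000

1 u = 1 mm; y_m = 174.667 − y.

[1] `<path>` regular polygon, #ff0000→engrave S251 F3320: (44.364,40.847) → (51.268,61.488) → (72.596,65.829) → (87.020,49.529) → (80.116,28.888) → (58.788,24.547) → (44.364,40.847) (closed)

[2] `<polygon>` closed polygon, #ff0000→engrave S251 F3320: (79.234,147.092) → (99.818,142.117) → (70.153,154.780) → (6.022,92.395) → (30.570,25.939) → (65.100,159.072) → (79.234,147.092) (closed)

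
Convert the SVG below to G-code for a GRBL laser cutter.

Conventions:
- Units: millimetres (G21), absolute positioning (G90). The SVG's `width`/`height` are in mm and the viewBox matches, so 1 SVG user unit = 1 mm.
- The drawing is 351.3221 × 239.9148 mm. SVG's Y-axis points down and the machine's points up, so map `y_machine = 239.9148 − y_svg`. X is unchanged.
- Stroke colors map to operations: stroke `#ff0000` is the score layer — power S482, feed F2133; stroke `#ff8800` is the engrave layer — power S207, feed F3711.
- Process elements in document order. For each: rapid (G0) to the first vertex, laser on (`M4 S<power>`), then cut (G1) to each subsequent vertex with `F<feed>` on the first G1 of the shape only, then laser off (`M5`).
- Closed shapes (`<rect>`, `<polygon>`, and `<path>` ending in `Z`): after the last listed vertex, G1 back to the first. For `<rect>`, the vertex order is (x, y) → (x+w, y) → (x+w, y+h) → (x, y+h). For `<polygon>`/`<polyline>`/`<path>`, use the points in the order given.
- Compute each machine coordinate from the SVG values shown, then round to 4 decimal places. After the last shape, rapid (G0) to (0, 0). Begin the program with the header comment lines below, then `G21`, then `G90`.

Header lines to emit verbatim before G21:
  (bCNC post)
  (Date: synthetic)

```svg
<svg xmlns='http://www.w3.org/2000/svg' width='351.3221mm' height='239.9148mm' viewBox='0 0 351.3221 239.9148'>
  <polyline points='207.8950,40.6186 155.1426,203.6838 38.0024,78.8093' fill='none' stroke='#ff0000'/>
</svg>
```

Since the viewBox matches the mm dimensions, user units are millimetres directly. The only transform is the Y-flip y_m = 239.9148 − y_svg.

Shape 1 is a open polyline drawn with `<polyline>`. Its stroke #ff0000 means score at S482, F2133. After flipping Y the toolpath is (207.8950,199.2962) → (155.1426,36.2310) → (38.0024,161.1055).

(bCNC post)
(Date: synthetic)
G21
G90
G0 X207.8950 Y199.2962
M4 S482
G1 X155.1426 Y36.2310 F2133
G1 X38.0024 Y161.1055
M5
G0 X0.0000 Y0.0000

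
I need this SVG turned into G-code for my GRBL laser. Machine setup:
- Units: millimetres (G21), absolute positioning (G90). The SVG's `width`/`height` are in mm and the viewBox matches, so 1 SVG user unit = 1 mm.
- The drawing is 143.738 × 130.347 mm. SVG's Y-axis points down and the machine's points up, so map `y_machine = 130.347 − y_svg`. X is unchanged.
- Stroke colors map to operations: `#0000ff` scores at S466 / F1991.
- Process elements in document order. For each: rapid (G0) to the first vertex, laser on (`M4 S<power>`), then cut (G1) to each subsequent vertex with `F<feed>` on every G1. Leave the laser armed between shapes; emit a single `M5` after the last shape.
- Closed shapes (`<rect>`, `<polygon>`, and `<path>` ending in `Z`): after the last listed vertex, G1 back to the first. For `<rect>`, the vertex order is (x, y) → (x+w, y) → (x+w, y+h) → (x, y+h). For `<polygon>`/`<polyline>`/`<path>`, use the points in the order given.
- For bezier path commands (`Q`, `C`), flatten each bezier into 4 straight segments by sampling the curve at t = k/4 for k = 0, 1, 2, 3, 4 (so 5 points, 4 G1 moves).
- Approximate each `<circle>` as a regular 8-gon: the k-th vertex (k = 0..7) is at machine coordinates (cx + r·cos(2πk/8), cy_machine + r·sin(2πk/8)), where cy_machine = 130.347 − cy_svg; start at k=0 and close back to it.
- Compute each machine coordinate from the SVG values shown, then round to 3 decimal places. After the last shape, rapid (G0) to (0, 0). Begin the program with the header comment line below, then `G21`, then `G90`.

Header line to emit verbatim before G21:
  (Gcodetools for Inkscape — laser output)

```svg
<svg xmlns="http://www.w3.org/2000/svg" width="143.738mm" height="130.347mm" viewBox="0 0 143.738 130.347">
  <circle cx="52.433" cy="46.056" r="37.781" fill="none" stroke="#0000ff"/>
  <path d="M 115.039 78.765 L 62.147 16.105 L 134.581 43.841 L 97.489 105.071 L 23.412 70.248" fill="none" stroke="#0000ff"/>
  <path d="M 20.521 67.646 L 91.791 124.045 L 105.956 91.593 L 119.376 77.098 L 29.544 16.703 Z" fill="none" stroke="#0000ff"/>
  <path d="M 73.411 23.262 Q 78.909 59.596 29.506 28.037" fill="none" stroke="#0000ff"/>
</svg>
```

viewBox `0 0 143.738 130.347` with mm width/height → 1 unit = 1 mm. Flip: y_m = 130.347 − y_svg.

**Shape 1** — `<circle>` circle, stroke `#0000ff` → score (S466, F1991). Machine vertices: (90.214,84.291) → (79.148,111.006) → (52.433,122.072) → (25.718,111.006) → (14.652,84.291) → (25.718,57.576) → (52.433,46.510) → (79.148,57.576) → (90.214,84.291). Closed: final G1 returns to the first vertex.

**Shape 2** — `<path>` open polyline, stroke `#0000ff` → score (S466, F1991). Machine vertices: (115.039,51.582) → (62.147,114.242) → (134.581,86.506) → (97.489,25.276) → (23.412,60.099). Open path.

**Shape 3** — `<path>` closed polygon, stroke `#0000ff` → score (S466, F1991). Machine vertices: (20.521,62.701) → (91.791,6.302) → (105.956,38.754) → (119.376,53.249) → (29.544,113.644) → (20.521,62.701). Closed: final G1 returns to the first vertex.

**Shape 4** — `<path>` quadratic bezier, stroke `#0000ff` → score (S466, F1991). Control points (SVG): P0=(73.411,23.262), P1=(78.909,59.596), P2=(29.506,28.037); sampled at t=k/4. Machine vertices: (73.411,107.085) → (72.729,93.161) → (65.184,87.724) → (50.776,90.774) → (29.506,102.310). Open path.

(Gcodetools for Inkscape — laser output)
G21
G90
G0 X90.214 Y84.291
M4 S466
G1 X79.148 Y111.006 F1991
G1 X52.433 Y122.072 F1991
G1 X25.718 Y111.006 F1991
G1 X14.652 Y84.291 F1991
G1 X25.718 Y57.576 F1991
G1 X52.433 Y46.510 F1991
G1 X79.148 Y57.576 F1991
G1 X90.214 Y84.291 F1991
G0 X115.039 Y51.582
M4 S466
G1 X62.147 Y114.242 F1991
G1 X134.581 Y86.506 F1991
G1 X97.489 Y25.276 F1991
G1 X23.412 Y60.099 F1991
G0 X20.521 Y62.701
M4 S466
G1 X91.791 Y6.302 F1991
G1 X105.956 Y38.754 F1991
G1 X119.376 Y53.249 F1991
G1 X29.544 Y113.644 F1991
G1 X20.521 Y62.701 F1991
G0 X73.411 Y107.085
M4 S466
G1 X72.729 Y93.161 F1991
G1 X65.184 Y87.724 F1991
G1 X50.776 Y90.774 F1991
G1 X29.506 Y102.310 F1991
M5
G0 X0.000 Y0.000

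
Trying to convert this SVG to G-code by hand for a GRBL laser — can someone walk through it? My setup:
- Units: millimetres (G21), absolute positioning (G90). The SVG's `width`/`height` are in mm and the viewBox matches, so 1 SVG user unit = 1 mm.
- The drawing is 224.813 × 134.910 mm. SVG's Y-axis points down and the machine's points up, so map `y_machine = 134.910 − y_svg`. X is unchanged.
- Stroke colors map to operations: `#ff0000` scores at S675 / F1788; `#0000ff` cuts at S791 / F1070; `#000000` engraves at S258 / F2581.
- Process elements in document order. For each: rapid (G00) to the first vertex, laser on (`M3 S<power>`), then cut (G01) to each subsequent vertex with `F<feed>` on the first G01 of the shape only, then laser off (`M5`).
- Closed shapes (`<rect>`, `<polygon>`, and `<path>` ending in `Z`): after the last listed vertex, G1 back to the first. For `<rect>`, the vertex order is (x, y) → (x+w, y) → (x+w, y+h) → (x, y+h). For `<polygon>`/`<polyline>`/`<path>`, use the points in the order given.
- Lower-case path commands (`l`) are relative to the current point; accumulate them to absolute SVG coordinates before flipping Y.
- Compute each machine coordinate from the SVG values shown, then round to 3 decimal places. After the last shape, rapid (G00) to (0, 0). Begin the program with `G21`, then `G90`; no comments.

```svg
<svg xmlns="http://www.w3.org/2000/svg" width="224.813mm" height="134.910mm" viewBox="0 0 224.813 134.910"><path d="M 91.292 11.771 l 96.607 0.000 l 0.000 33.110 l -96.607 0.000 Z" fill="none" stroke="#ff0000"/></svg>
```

G21
G90
G00 X91.292 Y123.139
M3 S675
G01 X187.899 Y123.139 F1788
G01 X187.899 Y90.029
G01 X91.292 Y90.029
G01 X91.292 Y123.139
M5
G00 X0.000 Y0.000

1 u = 1 mm; y_m = 134.910 − y.

[1] `<path>` rectangle, #ff0000→score S675 F1788: (91.292,123.139) → (187.899,123.139) → (187.899,90.029) → (91.292,90.029) → (91.292,123.139) (closed)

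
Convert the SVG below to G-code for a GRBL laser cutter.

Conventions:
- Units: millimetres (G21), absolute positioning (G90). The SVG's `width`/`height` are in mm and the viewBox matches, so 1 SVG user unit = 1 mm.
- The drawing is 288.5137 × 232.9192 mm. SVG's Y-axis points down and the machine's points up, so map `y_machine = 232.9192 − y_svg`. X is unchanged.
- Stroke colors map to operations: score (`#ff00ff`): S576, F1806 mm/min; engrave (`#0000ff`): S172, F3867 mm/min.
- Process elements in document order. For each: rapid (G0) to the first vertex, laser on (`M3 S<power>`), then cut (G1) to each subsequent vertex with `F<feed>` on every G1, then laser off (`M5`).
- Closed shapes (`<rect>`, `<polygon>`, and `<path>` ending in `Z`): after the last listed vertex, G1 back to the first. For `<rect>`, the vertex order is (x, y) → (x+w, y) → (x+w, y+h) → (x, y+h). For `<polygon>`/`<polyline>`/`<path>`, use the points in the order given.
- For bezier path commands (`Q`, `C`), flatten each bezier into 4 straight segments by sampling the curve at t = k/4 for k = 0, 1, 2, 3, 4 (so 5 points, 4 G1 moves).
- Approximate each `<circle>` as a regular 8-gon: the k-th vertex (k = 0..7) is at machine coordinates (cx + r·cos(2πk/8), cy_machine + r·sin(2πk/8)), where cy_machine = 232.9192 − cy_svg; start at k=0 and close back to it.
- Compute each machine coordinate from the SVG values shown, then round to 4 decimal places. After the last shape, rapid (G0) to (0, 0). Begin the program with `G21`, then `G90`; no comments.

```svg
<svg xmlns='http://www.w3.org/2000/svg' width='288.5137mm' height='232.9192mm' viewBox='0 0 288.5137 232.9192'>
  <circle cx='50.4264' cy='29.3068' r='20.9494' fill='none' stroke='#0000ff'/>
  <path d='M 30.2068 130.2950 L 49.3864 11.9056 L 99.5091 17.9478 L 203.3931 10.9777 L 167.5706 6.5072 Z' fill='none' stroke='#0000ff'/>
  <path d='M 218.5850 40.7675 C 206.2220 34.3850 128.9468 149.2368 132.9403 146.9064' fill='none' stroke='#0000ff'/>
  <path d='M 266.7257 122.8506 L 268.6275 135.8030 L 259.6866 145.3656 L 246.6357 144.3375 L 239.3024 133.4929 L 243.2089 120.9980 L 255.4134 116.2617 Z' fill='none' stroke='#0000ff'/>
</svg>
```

G21
G90
G0 X71.3758 Y203.6124
M3 S172
G1 X65.2399 Y218.4259 F3867
G1 X50.4264 Y224.5618 F3867
G1 X35.6129 Y218.4259 F3867
G1 X29.4770 Y203.6124 F3867
G1 X35.6129 Y188.7989 F3867
G1 X50.4264 Y182.6630 F3867
G1 X65.2399 Y188.7989 F3867
G1 X71.3758 Y203.6124 F3867
M5
G0 X30.2068 Y102.6242
M3 S172
G1 X49.3864 Y221.0136 F3867
G1 X99.5091 Y214.9714 F3867
G1 X203.3931 Y221.9415 F3867
G1 X167.5706 Y226.4120 F3867
G1 X30.2068 Y102.6242 F3867
M5
G0 X218.5850 Y192.1517
M3 S172
G1 X199.4258 Y177.9324 F3867
G1 X169.6290 Y140.6018 F3867
G1 X142.8990 Y102.5114 F3867
G1 X132.9403 Y86.0128 F3867
M5
G0 X266.7257 Y110.0686
M3 S172
G1 X268.6275 Y97.1162 F3867
G1 X259.6866 Y87.5536 F3867
G1 X246.6357 Y88.5817 F3867
G1 X239.3024 Y99.4263 F3867
G1 X243.2089 Y111.9212 F3867
G1 X255.4134 Y116.6575 F3867
G1 X266.7257 Y110.0686 F3867
M5
G0 X0.0000 Y0.0000

1 u = 1 mm; y_m = 232.9192 − y.

[1] `<circle>` circle, #0000ff→engrave S172 F3867: (71.3758,203.6124) → (65.2399,218.4259) → (50.4264,224.5618) → (35.6129,218.4259) → (29.4770,203.6124) → (35.6129,188.7989) → (50.4264,182.6630) → (65.2399,188.7989) → (71.3758,203.6124) (closed)

[2] `<path>` closed polygon, #0000ff→engrave S172 F3867: (30.2068,102.6242) → (49.3864,221.0136) → (99.5091,214.9714) → (203.3931,221.9415) → (167.5706,226.4120) → (30.2068,102.6242) (closed)

[3] `<path>` cubic bezier, #0000ff→engrave S172 F3867: (218.5850,192.1517) → (199.4258,177.9324) → (169.6290,140.6018) → (142.8990,102.5114) → (132.9403,86.0128)

[4] `<path>` regular polygon, #0000ff→engrave S172 F3867: (266.7257,110.0686) → (268.6275,97.1162) → (259.6866,87.5536) → (246.6357,88.5817) → (239.3024,99.4263) → (243.2089,111.9212) → (255.4134,116.6575) → (266.7257,110.0686) (closed)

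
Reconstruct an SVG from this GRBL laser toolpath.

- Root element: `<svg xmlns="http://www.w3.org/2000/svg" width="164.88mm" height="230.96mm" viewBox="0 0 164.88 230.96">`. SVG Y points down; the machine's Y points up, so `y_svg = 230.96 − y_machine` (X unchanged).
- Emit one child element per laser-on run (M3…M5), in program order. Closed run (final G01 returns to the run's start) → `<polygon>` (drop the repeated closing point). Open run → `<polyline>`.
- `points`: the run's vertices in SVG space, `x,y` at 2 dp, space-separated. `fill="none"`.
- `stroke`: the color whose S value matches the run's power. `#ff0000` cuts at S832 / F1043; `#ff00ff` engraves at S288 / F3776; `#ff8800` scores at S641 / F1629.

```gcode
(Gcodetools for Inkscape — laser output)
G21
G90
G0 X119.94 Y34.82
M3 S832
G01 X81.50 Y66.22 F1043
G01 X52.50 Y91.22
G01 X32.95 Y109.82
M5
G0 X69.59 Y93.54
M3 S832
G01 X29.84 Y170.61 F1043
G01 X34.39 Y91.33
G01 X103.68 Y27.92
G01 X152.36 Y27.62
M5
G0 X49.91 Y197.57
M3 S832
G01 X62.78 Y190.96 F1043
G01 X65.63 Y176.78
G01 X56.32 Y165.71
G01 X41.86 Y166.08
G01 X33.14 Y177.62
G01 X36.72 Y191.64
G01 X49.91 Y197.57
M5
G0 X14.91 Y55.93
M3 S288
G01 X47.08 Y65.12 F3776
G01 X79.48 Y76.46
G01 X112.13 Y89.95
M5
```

<svg xmlns="http://www.w3.org/2000/svg" width="164.88mm" height="230.96mm" viewBox="0 0 164.88 230.96">
  <polyline points="119.94,196.14 81.50,164.74 52.50,139.74 32.95,121.14" fill="none" stroke="#ff0000"/>
  <polyline points="69.59,137.42 29.84,60.35 34.39,139.63 103.68,203.04 152.36,203.34" fill="none" stroke="#ff0000"/>
  <polygon points="49.91,33.39 62.78,40.00 65.63,54.18 56.32,65.25 41.86,64.88 33.14,53.34 36.72,39.32" fill="none" stroke="#ff0000"/>
  <polyline points="14.91,175.03 47.08,165.84 79.48,154.50 112.13,141.01" fill="none" stroke="#ff00ff"/>
</svg>

Machine Y-up, SVG Y-down with viewBox height 230.96, so y_svg = 230.96 − y_machine; X carries over.

Run 1: S832 ⇒ cut layer `#ff0000`. The run is open, so emit a `<polyline>` with points (Y-flipped): 119.94,196.14 81.50,164.74 52.50,139.74 32.95,121.14.

Run 2: power S832 maps to stroke `#ff0000` (cut). The run is open, so emit a `<polyline>` with points (Y-flipped): 69.59,137.42 29.84,60.35 34.39,139.63 103.68,203.04 152.36,203.34.

Run 3: S832 ⇒ cut layer `#ff0000`. The run returns to its start, so emit a `<polygon>` with points (Y-flipped): 49.91,33.39 62.78,40.00 65.63,54.18 56.32,65.25 41.86,64.88 33.14,53.34 36.72,39.32.

Run 4: power S288 maps to stroke `#ff00ff` (engrave). The run is open, so emit a `<polyline>` with points (Y-flipped): 14.91,175.03 47.08,165.84 79.48,154.50 112.13,141.01.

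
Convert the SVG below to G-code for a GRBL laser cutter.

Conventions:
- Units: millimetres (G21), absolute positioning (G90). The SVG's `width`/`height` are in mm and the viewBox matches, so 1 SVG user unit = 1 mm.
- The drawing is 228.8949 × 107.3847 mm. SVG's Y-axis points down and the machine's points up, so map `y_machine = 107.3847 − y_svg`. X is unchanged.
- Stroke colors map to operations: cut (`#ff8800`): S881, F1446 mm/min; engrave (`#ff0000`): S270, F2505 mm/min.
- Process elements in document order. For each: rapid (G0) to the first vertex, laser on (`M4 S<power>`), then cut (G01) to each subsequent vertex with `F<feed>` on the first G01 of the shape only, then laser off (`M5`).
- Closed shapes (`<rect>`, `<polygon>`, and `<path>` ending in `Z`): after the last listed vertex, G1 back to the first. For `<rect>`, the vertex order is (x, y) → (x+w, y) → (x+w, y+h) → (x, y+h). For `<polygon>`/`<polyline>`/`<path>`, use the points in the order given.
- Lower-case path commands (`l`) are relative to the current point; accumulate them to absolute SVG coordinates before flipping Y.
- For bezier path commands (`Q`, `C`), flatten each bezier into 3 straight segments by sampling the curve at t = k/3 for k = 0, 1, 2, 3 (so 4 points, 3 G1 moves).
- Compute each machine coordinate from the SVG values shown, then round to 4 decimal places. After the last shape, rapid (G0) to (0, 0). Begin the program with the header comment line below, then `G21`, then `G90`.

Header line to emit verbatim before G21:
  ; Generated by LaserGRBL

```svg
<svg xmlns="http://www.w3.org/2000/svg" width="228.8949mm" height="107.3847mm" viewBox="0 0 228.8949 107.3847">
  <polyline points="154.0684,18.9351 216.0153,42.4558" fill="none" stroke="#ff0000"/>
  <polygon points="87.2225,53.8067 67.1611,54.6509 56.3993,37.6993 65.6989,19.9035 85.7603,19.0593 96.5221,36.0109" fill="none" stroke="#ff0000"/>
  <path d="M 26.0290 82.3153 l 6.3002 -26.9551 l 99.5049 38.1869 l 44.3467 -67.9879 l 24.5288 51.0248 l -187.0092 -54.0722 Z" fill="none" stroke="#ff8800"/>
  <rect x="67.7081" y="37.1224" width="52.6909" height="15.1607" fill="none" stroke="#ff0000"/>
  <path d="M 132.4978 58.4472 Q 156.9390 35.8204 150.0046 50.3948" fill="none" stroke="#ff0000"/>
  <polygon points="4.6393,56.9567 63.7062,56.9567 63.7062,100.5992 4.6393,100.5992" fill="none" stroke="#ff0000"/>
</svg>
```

; Generated by LaserGRBL
G21
G90
G0 X154.0684 Y88.4496
M4 S270
G01 X216.0153 Y64.9289 F2505
M5
G0 X87.2225 Y53.5780
M4 S270
G01 X67.1611 Y52.7338 F2505
G01 X56.3993 Y69.6854
G01 X65.6989 Y87.4812
G01 X85.7603 Y88.3254
G01 X96.5221 Y71.3738
G01 X87.2225 Y53.5780
M5
G0 X26.0290 Y25.0694
M4 S881
G01 X32.3292 Y52.0245 F1446
G01 X131.8341 Y13.8376
G01 X176.1808 Y81.8255
G01 X200.7096 Y30.8007
G01 X13.7004 Y84.8729
G01 X26.0290 Y25.0694
M5
G0 X67.7081 Y70.2623
M4 S270
G01 X120.3990 Y70.2623 F2505
G01 X120.3990 Y55.1016
G01 X67.7081 Y55.1016
G01 X67.7081 Y70.2623
M5
G0 X132.4978 Y48.9375
M4 S270
G01 X145.3058 Y59.8886 F2505
G01 X151.1414 Y62.5727
G01 X150.0046 Y56.9899
M5
G0 X4.6393 Y50.4280
M4 S270
G01 X63.7062 Y50.4280 F2505
G01 X63.7062 Y6.7855
G01 X4.6393 Y6.7855
G01 X4.6393 Y50.4280
M5
G0 X0.0000 Y0.0000

1 u = 1 mm; y_m = 107.3847 − y.

[1] `<polyline>` line segment, #ff0000→engrave S270 F2505: (154.0684,88.4496) → (216.0153,64.9289)

[2] `<polygon>` regular polygon, #ff0000→engrave S270 F2505: (87.2225,53.5780) → (67.1611,52.7338) → (56.3993,69.6854) → (65.6989,87.4812) → (85.7603,88.3254) → (96.5221,71.3738) → (87.2225,53.5780) (closed)

[3] `<path>` closed polygon, #ff8800→cut S881 F1446: (26.0290,25.0694) → (32.3292,52.0245) → (131.8341,13.8376) → (176.1808,81.8255) → (200.7096,30.8007) → (13.7004,84.8729) → (26.0290,25.0694) (closed)

[4] `<rect>` rectangle, #ff0000→engrave S270 F2505: (67.7081,70.2623) → (120.3990,70.2623) → (120.3990,55.1016) → (67.7081,55.1016) → (67.7081,70.2623) (closed)

[5] `<path>` quadratic bezier, #ff0000→engrave S270 F2505: (132.4978,48.9375) → (145.3058,59.8886) → (151.1414,62.5727) → (150.0046,56.9899)

[6] `<polygon>` rectangle, #ff0000→engrave S270 F2505: (4.6393,50.4280) → (63.7062,50.4280) → (63.7062,6.7855) → (4.6393,6.7855) → (4.6393,50.4280) (closed)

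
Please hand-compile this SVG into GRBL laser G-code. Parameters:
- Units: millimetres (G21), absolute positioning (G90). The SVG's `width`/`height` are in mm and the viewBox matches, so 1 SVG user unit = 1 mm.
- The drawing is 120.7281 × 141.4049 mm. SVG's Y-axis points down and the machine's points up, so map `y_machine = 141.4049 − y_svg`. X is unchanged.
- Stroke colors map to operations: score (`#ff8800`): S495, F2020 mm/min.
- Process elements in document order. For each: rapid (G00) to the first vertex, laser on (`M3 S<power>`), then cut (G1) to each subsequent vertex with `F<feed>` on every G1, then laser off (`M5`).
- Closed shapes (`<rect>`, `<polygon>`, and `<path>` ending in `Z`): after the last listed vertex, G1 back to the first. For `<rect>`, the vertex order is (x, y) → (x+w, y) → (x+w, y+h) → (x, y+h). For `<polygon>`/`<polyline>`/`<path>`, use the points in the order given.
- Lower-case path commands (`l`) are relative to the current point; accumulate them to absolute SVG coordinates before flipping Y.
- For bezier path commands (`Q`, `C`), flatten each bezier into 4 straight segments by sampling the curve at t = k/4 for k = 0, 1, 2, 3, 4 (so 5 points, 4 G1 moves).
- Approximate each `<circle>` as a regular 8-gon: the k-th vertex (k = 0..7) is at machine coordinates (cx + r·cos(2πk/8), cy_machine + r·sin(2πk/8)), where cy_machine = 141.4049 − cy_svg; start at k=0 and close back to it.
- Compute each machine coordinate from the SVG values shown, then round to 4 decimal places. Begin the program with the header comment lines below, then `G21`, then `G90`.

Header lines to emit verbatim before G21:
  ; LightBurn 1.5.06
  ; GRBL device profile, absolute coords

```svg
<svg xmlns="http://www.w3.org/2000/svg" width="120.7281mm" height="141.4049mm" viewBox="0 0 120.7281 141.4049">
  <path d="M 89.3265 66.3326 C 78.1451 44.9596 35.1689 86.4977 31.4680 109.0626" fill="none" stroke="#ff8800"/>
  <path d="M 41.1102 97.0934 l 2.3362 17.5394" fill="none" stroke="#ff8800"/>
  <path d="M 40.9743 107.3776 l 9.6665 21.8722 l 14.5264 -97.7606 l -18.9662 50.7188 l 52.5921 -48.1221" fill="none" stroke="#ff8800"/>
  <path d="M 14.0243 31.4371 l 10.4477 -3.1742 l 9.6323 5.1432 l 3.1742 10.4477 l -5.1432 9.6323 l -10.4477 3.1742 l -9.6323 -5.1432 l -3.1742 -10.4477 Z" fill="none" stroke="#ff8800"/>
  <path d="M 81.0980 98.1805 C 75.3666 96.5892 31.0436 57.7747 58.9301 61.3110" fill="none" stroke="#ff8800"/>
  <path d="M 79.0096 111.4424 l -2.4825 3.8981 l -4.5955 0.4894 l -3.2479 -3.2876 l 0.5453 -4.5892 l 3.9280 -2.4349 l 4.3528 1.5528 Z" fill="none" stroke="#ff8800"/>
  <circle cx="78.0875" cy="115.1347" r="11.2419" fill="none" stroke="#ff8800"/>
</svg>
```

; LightBurn 1.5.06
; GRBL device profile, absolute coords
G21
G90
G00 X89.3265 Y75.0723
M3 S495
G1 X76.0894 Y80.5857 F2020
G1 X57.5921 Y70.1840 F2020
G1 X40.4973 Y51.5440 F2020
G1 X31.4680 Y32.3423 F2020
M5
G00 X41.1102 Y44.3115
M3 S495
G1 X43.4464 Y26.7721 F2020
M5
G00 X40.9743 Y34.0273
M3 S495
G1 X50.6408 Y12.1551 F2020
G1 X65.1672 Y109.9157 F2020
G1 X46.2010 Y59.1969 F2020
G1 X98.7931 Y107.3190 F2020
M5
G00 X14.0243 Y109.9678
M3 S495
G1 X24.4720 Y113.1420 F2020
G1 X34.1043 Y107.9988 F2020
G1 X37.2785 Y97.5511 F2020
G1 X32.1353 Y87.9188 F2020
G1 X21.6876 Y84.7446 F2020
G1 X12.0553 Y89.8878 F2020
G1 X8.8811 Y100.3355 F2020
G1 X14.0243 Y109.9678 F2020
M5
G00 X81.0980 Y43.2244
M3 S495
G1 X71.2948 Y50.1539 F2020
G1 X57.4073 Y63.5820 F2020
G1 X49.8232 Y76.0487 F2020
G1 X58.9301 Y80.0939 F2020
M5
G00 X79.0096 Y29.9625
M3 S495
G1 X76.5271 Y26.0644 F2020
G1 X71.9316 Y25.5750 F2020
G1 X68.6837 Y28.8626 F2020
G1 X69.2290 Y33.4518 F2020
G1 X73.1570 Y35.8867 F2020
G1 X77.5098 Y34.3339 F2020
G1 X79.0096 Y29.9625 F2020
M5
G00 X89.3294 Y26.2702
M3 S495
G1 X86.0367 Y34.2194 F2020
G1 X78.0875 Y37.5121 F2020
G1 X70.1383 Y34.2194 F2020
G1 X66.8456 Y26.2702 F2020
G1 X70.1383 Y18.3210 F2020
G1 X78.0875 Y15.0283 F2020
G1 X86.0367 Y18.3210 F2020
G1 X89.3294 Y26.2702 F2020
M5

viewBox `0 0 120.7281 141.4049` with mm width/height → 1 unit = 1 mm. Flip: y_m = 141.4049 − y_svg.

**Shape 1** — `<path>` cubic bezier, stroke `#ff8800` → score (S495, F2020). Control points (SVG): P0=(89.3265,66.3326), P1=(78.1451,44.9596), P2=(35.1689,86.4977), P3=(31.4680,109.0626); sampled at t=k/4. Machine vertices: (89.3265,75.0723) → (76.0894,80.5857) → (57.5921,70.1840) → (40.4973,51.5440) → (31.4680,32.3423). Open path.

**Shape 2** — `<path>` line segment, stroke `#ff8800` → score (S495, F2020). Machine vertices: (41.1102,44.3115) → (43.4464,26.7721). Open path.

**Shape 3** — `<path>` open polyline, stroke `#ff8800` → score (S495, F2020). Machine vertices: (40.9743,34.0273) → (50.6408,12.1551) → (65.1672,109.9157) → (46.2010,59.1969) → (98.7931,107.3190). Open path.

**Shape 4** — `<path>` regular polygon, stroke `#ff8800` → score (S495, F2020). Machine vertices: (14.0243,109.9678) → (24.4720,113.1420) → (34.1043,107.9988) → (37.2785,97.5511) → (32.1353,87.9188) → (21.6876,84.7446) → (12.0553,89.8878) → (8.8811,100.3355) → (14.0243,109.9678). Closed: final G1 returns to the first vertex.

**Shape 5** — `<path>` cubic bezier, stroke `#ff8800` → score (S495, F2020). Control points (SVG): P0=(81.0980,98.1805), P1=(75.3666,96.5892), P2=(31.0436,57.7747), P3=(58.9301,61.3110); sampled at t=k/4. Machine vertices: (81.0980,43.2244) → (71.2948,50.1539) → (57.4073,63.5820) → (49.8232,76.0487) → (58.9301,80.0939). Open path.

**Shape 6** — `<path>` regular polygon, stroke `#ff8800` → score (S495, F2020). Machine vertices: (79.0096,29.9625) → (76.5271,26.0644) → (71.9316,25.5750) → (68.6837,28.8626) → (69.2290,33.4518) → (73.1570,35.8867) → (77.5098,34.3339) → (79.0096,29.9625). Closed: final G1 returns to the first vertex.

**Shape 7** — `<circle>` circle, stroke `#ff8800` → score (S495, F2020). Machine vertices: (89.3294,26.2702) → (86.0367,34.2194) → (78.0875,37.5121) → (70.1383,34.2194) → (66.8456,26.2702) → (70.1383,18.3210) → (78.0875,15.0283) → (86.0367,18.3210) → (89.3294,26.2702). Closed: final G1 returns to the first vertex.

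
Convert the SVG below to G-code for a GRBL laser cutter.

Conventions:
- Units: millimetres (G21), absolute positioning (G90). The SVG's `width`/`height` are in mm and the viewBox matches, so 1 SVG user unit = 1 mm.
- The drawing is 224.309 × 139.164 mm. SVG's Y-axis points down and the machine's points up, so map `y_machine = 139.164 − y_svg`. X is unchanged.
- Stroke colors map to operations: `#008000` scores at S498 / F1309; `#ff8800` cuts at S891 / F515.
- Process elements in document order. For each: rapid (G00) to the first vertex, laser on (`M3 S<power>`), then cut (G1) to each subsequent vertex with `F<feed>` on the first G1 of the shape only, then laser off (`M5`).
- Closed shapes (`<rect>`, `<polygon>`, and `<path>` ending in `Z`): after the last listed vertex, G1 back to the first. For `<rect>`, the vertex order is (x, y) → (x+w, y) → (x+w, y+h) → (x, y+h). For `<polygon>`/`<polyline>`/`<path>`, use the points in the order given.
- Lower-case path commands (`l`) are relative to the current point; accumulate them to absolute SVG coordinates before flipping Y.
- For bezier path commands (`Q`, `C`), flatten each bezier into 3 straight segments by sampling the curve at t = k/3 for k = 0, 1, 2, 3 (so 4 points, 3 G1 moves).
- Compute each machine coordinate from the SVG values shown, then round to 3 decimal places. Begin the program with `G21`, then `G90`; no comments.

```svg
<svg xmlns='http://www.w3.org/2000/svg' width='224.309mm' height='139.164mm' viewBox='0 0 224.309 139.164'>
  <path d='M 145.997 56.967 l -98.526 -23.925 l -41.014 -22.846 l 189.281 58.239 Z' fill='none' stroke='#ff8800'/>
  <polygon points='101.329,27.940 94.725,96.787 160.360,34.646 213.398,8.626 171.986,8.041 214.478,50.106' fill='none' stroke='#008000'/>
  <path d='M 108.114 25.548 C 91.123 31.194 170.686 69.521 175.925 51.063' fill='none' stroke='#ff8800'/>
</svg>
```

Since the viewBox matches the mm dimensions, user units are millimetres directly. The only transform is the Y-flip y_m = 139.164 − y_svg.

Shape 1 is a closed polygon drawn with `<path>`. Its stroke #ff8800 means cut at S891, F515. After flipping Y the toolpath is (145.997,82.197) → (47.471,106.122) → (6.457,128.968) → (195.738,70.729) → (145.997,82.197), returning to the start.

Shape 2 is a closed polygon drawn with `<polygon>`. Its stroke #008000 means score at S498, F1309. After flipping Y the toolpath is (101.329,111.224) → (94.725,42.377) → (160.360,104.518) → (213.398,130.538) → (171.986,131.123) → (214.478,89.058) → (101.329,111.224), returning to the start.

Shape 3 is a cubic bezier drawn with `<path>`. Its stroke #ff8800 means cut at S891, F515. After flipping Y the toolpath is (108.114,113.616) → (116.979,100.390) → (152.240,85.258) → (175.925,88.101).

G21
G90
G00 X145.997 Y82.197
M3 S891
G1 X47.471 Y106.122 F515
G1 X6.457 Y128.968
G1 X195.738 Y70.729
G1 X145.997 Y82.197
M5
G00 X101.329 Y111.224
M3 S498
G1 X94.725 Y42.377 F1309
G1 X160.360 Y104.518
G1 X213.398 Y130.538
G1 X171.986 Y131.123
G1 X214.478 Y89.058
G1 X101.329 Y111.224
M5
G00 X108.114 Y113.616
M3 S891
G1 X116.979 Y100.390 F515
G1 X152.240 Y85.258
G1 X175.925 Y88.101
M5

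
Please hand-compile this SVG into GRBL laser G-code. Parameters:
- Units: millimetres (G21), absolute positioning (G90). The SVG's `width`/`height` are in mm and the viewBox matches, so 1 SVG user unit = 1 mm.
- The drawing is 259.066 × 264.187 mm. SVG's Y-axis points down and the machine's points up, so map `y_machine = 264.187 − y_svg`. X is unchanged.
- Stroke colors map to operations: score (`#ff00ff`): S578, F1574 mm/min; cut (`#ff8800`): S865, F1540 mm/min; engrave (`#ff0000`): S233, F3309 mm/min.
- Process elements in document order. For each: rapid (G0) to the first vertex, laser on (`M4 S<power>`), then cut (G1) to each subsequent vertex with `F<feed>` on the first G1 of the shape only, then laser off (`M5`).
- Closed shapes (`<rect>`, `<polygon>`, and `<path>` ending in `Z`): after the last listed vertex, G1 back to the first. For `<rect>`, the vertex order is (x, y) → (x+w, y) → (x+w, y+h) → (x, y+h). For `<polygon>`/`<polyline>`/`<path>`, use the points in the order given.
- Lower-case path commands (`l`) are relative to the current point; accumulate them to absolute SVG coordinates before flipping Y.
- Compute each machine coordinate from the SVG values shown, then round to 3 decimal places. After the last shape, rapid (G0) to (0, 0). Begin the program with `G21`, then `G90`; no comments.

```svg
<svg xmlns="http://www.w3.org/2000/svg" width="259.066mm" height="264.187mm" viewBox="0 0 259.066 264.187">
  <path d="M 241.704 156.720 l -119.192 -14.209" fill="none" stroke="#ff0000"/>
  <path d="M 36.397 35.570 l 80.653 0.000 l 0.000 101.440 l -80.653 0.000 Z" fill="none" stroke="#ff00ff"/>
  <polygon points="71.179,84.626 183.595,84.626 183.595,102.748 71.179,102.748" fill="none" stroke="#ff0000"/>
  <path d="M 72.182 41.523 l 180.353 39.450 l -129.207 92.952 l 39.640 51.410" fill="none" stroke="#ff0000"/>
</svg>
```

Since the viewBox matches the mm dimensions, user units are millimetres directly. The only transform is the Y-flip y_m = 264.187 − y_svg.

Shape 1 is a line segment drawn with `<path>`. Its stroke #ff0000 means engrave at S233, F3309. After flipping Y the toolpath is (241.704,107.467) → (122.512,121.676).

Shape 2 is a rectangle drawn with `<path>`. Its stroke #ff00ff means score at S578, F1574. After flipping Y the toolpath is (36.397,228.617) → (117.050,228.617) → (117.050,127.177) → (36.397,127.177) → (36.397,228.617), returning to the start.

Shape 3 is a rectangle drawn with `<polygon>`. Its stroke #ff0000 means engrave at S233, F3309. After flipping Y the toolpath is (71.179,179.561) → (183.595,179.561) → (183.595,161.439) → (71.179,161.439) → (71.179,179.561), returning to the start.

Shape 4 is a open polyline drawn with `<path>`. Its stroke #ff0000 means engrave at S233, F3309. After flipping Y the toolpath is (72.182,222.664) → (252.535,183.214) → (123.328,90.262) → (162.968,38.852).

G21
G90
G0 X241.704 Y107.467
M4 S233
G1 X122.512 Y121.676 F3309
M5
G0 X36.397 Y228.617
M4 S578
G1 X117.050 Y228.617 F1574
G1 X117.050 Y127.177
G1 X36.397 Y127.177
G1 X36.397 Y228.617
M5
G0 X71.179 Y179.561
M4 S233
G1 X183.595 Y179.561 F3309
G1 X183.595 Y161.439
G1 X71.179 Y161.439
G1 X71.179 Y179.561
M5
G0 X72.182 Y222.664
M4 S233
G1 X252.535 Y183.214 F3309
G1 X123.328 Y90.262
G1 X162.968 Y38.852
M5
G0 X0.000 Y0.000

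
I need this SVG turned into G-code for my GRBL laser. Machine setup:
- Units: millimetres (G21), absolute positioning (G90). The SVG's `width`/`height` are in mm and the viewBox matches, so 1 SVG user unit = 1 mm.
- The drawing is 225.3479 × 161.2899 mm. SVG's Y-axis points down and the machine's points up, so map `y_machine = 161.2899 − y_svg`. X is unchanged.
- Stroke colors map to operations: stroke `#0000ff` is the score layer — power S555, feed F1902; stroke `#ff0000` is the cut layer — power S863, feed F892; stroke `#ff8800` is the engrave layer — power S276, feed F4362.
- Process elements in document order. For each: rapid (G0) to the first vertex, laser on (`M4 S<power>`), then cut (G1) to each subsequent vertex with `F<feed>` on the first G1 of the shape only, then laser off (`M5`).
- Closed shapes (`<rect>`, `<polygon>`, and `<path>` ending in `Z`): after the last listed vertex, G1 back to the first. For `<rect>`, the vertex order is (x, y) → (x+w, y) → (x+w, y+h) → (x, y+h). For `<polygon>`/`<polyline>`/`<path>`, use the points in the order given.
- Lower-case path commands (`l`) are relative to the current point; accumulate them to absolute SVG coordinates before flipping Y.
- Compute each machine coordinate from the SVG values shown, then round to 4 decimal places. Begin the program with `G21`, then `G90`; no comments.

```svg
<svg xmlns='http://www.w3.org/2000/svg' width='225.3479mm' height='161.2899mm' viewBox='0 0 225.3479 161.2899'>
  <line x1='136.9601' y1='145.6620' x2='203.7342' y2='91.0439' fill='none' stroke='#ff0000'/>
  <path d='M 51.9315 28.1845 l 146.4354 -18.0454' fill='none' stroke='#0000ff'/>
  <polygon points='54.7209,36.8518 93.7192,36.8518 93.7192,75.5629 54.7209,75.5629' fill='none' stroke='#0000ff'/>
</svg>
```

G21
G90
G0 X136.9601 Y15.6279
M4 S863
G1 X203.7342 Y70.2460 F892
M5
G0 X51.9315 Y133.1054
M4 S555
G1 X198.3669 Y151.1508 F1902
M5
G0 X54.7209 Y124.4381
M4 S555
G1 X93.7192 Y124.4381 F1902
G1 X93.7192 Y85.7270
G1 X54.7209 Y85.7270
G1 X54.7209 Y124.4381
M5

viewBox `0 0 225.3479 161.2899` with mm width/height → 1 unit = 1 mm. Flip: y_m = 161.2899 − y_svg.

**Shape 1** — `<line>` line segment, stroke `#ff0000` → cut (S863, F892). Machine vertices: (136.9601,15.6279) → (203.7342,70.2460). Open path.

**Shape 2** — `<path>` line segment, stroke `#0000ff` → score (S555, F1902). Machine vertices: (51.9315,133.1054) → (198.3669,151.1508). Open path.

**Shape 3** — `<polygon>` rectangle, stroke `#0000ff` → score (S555, F1902). Machine vertices: (54.7209,124.4381) → (93.7192,124.4381) → (93.7192,85.7270) → (54.7209,85.7270) → (54.7209,124.4381). Closed: final G1 returns to the first vertex.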